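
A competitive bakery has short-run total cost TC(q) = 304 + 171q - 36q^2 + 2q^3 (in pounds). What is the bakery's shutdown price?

The firm shuts down when price falls below the minimum of average variable cost. AVC = VC/q = 171 - 36q + 2q^2.
dAVC/dq = -36 + 4q = 0 gives q = 9. min AVC = 171 - 36·9 + 2·9^2 = 9.
For P < £9 the firm produces nothing.

£9 per unit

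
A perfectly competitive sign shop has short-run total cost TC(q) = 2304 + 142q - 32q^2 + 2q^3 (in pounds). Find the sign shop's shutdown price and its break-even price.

Shutdown price = £14; break-even price = £238

Shutdown price = min AVC. AVC = 142 - 32q + 2q^2, with vertex at q = 8 and minimum £14.
ATC = 2304/q + 142 - 32q + 2q^2. Setting dATC/dq = −2304/q^2 − 32 + 4q = 0 gives q = 12 (since 4·12^3 − 32·12^2 = 2304).
min ATC = 2304/12 + 142 − 32·12 + 2·12^2 = £238. That is the break-even price.
Between these two prices the firm operates at a loss; above £238 it earns a profit.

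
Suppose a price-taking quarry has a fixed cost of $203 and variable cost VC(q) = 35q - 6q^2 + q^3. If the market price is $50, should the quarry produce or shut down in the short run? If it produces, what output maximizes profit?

Produce at q = 5

Strip out fixed cost: VC = 35q - 6q^2 + q^3. Then AVC = 35 - 6q + q^2 and MC = 35 - 12q + 3q^2.
AVC is minimized where dAVC/dq = -6 + 2q = 0, at q = 3; min AVC = 35 - 6·3 + 3^2 = $26.
Because $50 ≥ $26, revenue can cover variable cost; the firm operates.
Set P = MC: 50 = 35 - 12q + 3q^2 → -15 - 12q + 3q^2 = 0. The roots are q = -1 and q = 5; the profit-maximizing output is on the rising part of MC, so q* = 5.
Check: AVC at q = 5 is $30 ≤ P, so revenue covers variable cost.
Profit = P·q − TC = 50·5 − 353 = -$103, a loss, but smaller than the $203 fixed cost the firm would lose by shutting down.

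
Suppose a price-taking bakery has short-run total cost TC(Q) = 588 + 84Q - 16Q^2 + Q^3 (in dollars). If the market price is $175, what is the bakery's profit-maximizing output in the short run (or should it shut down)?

From TC, MC = TC'(Q) = 84 - 32Q + 3Q^2 and AVC = VC/Q = 84 - 16Q + Q^2.
AVC hits its minimum where MC = AVC, at Q = 8, giving min AVC = 84 - 16·8 + 8^2 = $20.
Since P = $175 ≥ min AVC = $20, price covers variable cost and the firm should produce.
P = MC gives -91 - 32Q + 3Q^2 = 0, with roots -7/3 and 13. Take the larger (rising MC): Q* = 13.
Check: AVC at Q = 13 is $45 ≤ P, so revenue covers variable cost.
Profit = P·Q − TC = 175·13 − 1173 = $1102.

Produce at Q = 13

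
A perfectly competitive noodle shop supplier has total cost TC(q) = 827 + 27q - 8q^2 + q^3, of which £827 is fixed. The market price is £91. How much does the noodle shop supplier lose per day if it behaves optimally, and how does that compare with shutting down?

Profit = -£315 at q = 8

AVC = 27 - 8q + q^2 has its minimum £11 at q = 4; price £91 clears that bar, so the firm operates.
With MC = 27 - 16q + 3q^2, P = MC on the upward-sloping part at q* = 8.
TR = 91·8 = 728. TC = 827 + 216 = 1043. Profit = 728 − 1043 = -£315.
That loss of £315 beats the £827 the firm would lose by shutting down; producing recovers £512 of fixed cost.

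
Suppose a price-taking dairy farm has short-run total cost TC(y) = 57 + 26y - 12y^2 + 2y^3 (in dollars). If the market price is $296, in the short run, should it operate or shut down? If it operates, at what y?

From TC, MC = TC'(y) = 26 - 24y + 6y^2 and AVC = VC/y = 26 - 12y + 2y^2.
The AVC parabola has its vertex at y = 12/4 = 3, where AVC = 26 - 12·3 + 2·3^2 = $8.
P = $296 exceeds min AVC = $8, so the firm stays open.
Set P = MC: 296 = 26 - 24y + 6y^2 → -270 - 24y + 6y^2 = 0. The roots are y = -5 and y = 9; the profit-maximizing output is on the rising part of MC, so y* = 9.
Check: AVC at y = 9 is $80 ≤ P, so revenue covers variable cost.
Profit = P·y − TC = 296·9 − 777 = $1887.

Produce at y = 9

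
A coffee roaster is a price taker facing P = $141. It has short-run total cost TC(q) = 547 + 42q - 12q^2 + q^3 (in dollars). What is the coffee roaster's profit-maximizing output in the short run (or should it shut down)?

Produce at q = 11

Strip out fixed cost: VC = 42q - 12q^2 + q^3. Then AVC = 42 - 12q + q^2 and MC = 42 - 24q + 3q^2.
AVC hits its minimum where MC = AVC, at q = 6, giving min AVC = 42 - 12·6 + 6^2 = $6.
Because $141 ≥ $6, revenue can cover variable cost; the firm operates.
P = MC gives -99 - 24q + 3q^2 = 0, with roots -3 and 11. Take the larger (rising MC): q* = 11.
Check: AVC at q = 11 is $31 ≤ P, so revenue covers variable cost.
Profit = P·q − TC = 141·11 − 888 = $663.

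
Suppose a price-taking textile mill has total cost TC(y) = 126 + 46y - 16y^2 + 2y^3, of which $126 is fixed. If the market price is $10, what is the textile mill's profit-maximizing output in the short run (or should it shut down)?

Shut down

From TC, MC = TC'(y) = 46 - 32y + 6y^2 and AVC = VC/y = 46 - 16y + 2y^2.
AVC is minimized where dAVC/dy = -16 + 4y = 0, at y = 4; min AVC = 46 - 16·4 + 2·4^2 = $14.
Since P = $10 < min AVC = $14, price fails to cover variable cost at any output.
The firm minimizes its loss by shutting down and losing only its fixed cost of $126.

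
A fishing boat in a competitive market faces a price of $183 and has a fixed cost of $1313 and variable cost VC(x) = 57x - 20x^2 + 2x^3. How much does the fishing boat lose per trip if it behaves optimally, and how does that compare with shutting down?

Profit = -$17 at x = 9

AVC = 57 - 20x + 2x^2; min AVC = $7 at x = 5. Since P = $183 ≥ min AVC, the firm produces.
With MC = 57 - 40x + 6x^2, P = MC on the upward-sloping part at x* = 9.
TR = 183·9 = 1647. TC = 1313 + 351 = 1664. Profit = 1647 − 1664 = -$17.
By producing, the firm covers all variable cost plus $1296 of fixed cost; shutting down would lose the full $1313.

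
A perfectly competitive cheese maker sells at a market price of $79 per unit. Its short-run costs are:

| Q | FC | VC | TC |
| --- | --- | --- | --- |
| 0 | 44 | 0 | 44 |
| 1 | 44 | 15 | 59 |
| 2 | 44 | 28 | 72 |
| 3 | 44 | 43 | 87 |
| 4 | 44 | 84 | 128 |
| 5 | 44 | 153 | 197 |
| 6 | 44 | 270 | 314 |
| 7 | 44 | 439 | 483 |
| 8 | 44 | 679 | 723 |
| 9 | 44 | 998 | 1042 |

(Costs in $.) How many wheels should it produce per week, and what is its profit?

Q = 5; profit = $198

Tabulate TR − TC: Q=0: -44; Q=1: 20; Q=2: 86; Q=3: 150; Q=4: 188; Q=5: 198; Q=6: 160; Q=7: 70; Q=8: -91; Q=9: -331.
Profit is maximized at Q = 5. AVC there is 153/5 = $30.60 ≤ P, so producing beats shutting down (which would give -$44).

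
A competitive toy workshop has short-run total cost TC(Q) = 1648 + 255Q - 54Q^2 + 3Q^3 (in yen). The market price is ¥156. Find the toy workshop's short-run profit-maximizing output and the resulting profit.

AVC = 255 - 54Q + 3Q^2 has its minimum ¥12 at Q = 9; price ¥156 clears that bar, so the firm operates.
With MC = 255 - 108Q + 9Q^2, P = MC on the upward-sloping part at Q* = 11.
TR = 156·11 = 1716. TC = 1648 + 264 = 1912. Profit = 1716 − 1912 = -¥196.
That loss of ¥196 beats the ¥1648 the firm would lose by shutting down; producing recovers ¥1452 of fixed cost.

Profit = -¥196 at Q = 11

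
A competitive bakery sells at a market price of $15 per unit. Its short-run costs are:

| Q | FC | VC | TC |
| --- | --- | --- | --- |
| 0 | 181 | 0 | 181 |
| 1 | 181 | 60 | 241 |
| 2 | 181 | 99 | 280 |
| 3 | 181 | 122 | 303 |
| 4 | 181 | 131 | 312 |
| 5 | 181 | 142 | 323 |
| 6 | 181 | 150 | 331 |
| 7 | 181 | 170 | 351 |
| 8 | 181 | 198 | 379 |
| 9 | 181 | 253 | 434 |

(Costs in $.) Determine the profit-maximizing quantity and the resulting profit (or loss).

Q = 0 (shut down); profit = -$181

Profit at each row (π = 15Q − TC): Q=0: -181; Q=1: -226; Q=2: -250; Q=3: -258; Q=4: -252; Q=5: -248; Q=6: -241; Q=7: -246; Q=8: -259; Q=9: -299.
Profit is highest at Q = 0. Equivalently, the lowest AVC in the table is 170/7 ≈ $24.29 at Q = 7, and P = $15 falls below it — price never covers variable cost, so the firm shuts down and loses only its fixed cost.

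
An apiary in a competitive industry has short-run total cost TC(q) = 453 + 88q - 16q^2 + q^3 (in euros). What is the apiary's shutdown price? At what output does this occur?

Short-run supply begins at min AVC. From VC = 88q - 16q^2 + q^3, AVC = 88 - 16q + q^2.
dAVC/dq = -16 + 2q = 0 gives q = 8. min AVC = 88 - 16·8 + 8^2 = 24.
For P < €24 the firm produces nothing.

€24 per unit, at q = 8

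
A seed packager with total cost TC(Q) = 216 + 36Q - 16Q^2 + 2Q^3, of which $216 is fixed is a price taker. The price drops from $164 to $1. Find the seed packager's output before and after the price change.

Output falls from 8 to 0 (the firm shuts down)

MC = 36 - 32Q + 6Q^2; the shutdown threshold is min AVC = $4 (at Q = 4).
With P = $164 above the shutdown price, P = MC gives Q = 8.
At P = $1 < min AVC = $4, price no longer covers variable cost at any output, so the firm shuts down: Q = 0.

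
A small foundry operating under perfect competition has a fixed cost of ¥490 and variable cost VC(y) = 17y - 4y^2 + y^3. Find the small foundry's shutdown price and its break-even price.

Shutdown price = ¥13; break-even price = ¥108

Shutdown price = min AVC. AVC = 17 - 4y + y^2, with vertex at y = 2 and minimum ¥13.
ATC = 490/y + 17 - 4y + y^2. Setting dATC/dy = −490/y^2 − 4 + 2y = 0 gives y = 7 (since 2·7^3 − 4·7^2 = 490).
min ATC = 490/7 + 17 − 4·7 + 7^2 = ¥108. That is the break-even price.
For ¥13 ≤ P < ¥108 the firm produces at a loss; below ¥13 it shuts down.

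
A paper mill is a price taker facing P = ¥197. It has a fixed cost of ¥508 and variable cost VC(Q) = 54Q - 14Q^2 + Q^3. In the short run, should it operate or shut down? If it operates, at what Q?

Strip out fixed cost: VC = 54Q - 14Q^2 + Q^3. Then AVC = 54 - 14Q + Q^2 and MC = 54 - 28Q + 3Q^2.
The AVC parabola has its vertex at Q = 14/2 = 7, where AVC = 54 - 14·7 + 7^2 = ¥5.
Since P = ¥197 ≥ min AVC = ¥5, price covers variable cost and the firm should produce.
Solving P = MC: -143 - 28Q + 3Q^2 = 0 ⇒ Q = -11/3 or 13. On the upward-sloping branch, Q* = 13.
Check: AVC at Q = 13 is ¥41 ≤ P, so revenue covers variable cost.
Profit = P·Q − TC = 197·13 − 1041 = ¥1520.

Produce at Q = 13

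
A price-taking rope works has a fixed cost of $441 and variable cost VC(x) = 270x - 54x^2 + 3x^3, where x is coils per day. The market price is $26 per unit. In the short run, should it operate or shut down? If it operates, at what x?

Shut down

Strip out fixed cost: VC = 270x - 54x^2 + 3x^3. Then AVC = 270 - 54x + 3x^2 and MC = 270 - 108x + 9x^2.
AVC hits its minimum where MC = AVC, at x = 9, giving min AVC = 270 - 54·9 + 3·9^2 = $27.
P = $26 lies below min AVC = $27; no output level covers variable cost.
The firm minimizes its loss by shutting down and losing only its fixed cost of $441.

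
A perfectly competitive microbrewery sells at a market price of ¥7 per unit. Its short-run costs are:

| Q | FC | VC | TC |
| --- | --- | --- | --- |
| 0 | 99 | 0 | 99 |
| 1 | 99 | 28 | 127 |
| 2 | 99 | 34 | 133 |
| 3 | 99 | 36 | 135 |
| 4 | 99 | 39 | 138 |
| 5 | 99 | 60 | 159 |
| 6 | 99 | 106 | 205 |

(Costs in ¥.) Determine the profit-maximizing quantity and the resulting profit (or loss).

Tabulate TR − TC: Q=0: -99; Q=1: -120; Q=2: -119; Q=3: -114; Q=4: -110; Q=5: -124; Q=6: -163.
Profit is highest at Q = 0. Equivalently, the lowest AVC in the table is 39/4 ≈ ¥9.75 at Q = 4, and P = ¥7 falls below it — price never covers variable cost, so the firm shuts down and loses only its fixed cost.

Q = 0 (shut down); profit = -¥99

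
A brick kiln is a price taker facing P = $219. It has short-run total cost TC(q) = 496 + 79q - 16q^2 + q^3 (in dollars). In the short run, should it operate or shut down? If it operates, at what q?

Produce at q = 14

From TC, MC = TC'(q) = 79 - 32q + 3q^2 and AVC = VC/q = 79 - 16q + q^2.
AVC is minimized where dAVC/dq = -16 + 2q = 0, at q = 8; min AVC = 79 - 16·8 + 8^2 = $15.
P = $219 exceeds min AVC = $15, so the firm stays open.
Solving P = MC: -140 - 32q + 3q^2 = 0 ⇒ q = -10/3 or 14. On the upward-sloping branch, q* = 14.
Check: AVC at q = 14 is $51 ≤ P, so revenue covers variable cost.
Profit = P·q − TC = 219·14 − 1210 = $1856.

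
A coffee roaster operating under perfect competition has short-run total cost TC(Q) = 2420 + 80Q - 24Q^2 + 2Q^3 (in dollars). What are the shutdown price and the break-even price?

Shutdown price = $8; break-even price = $278

Shutdown price = min AVC. AVC = 80 - 24Q + 2Q^2, with vertex at Q = 6 and minimum $8.
ATC = 2420/Q + 80 - 24Q + 2Q^2. Setting dATC/dQ = −2420/Q^2 − 24 + 4Q = 0 gives Q = 11 (since 4·11^3 − 24·11^2 = 2420).
min ATC = 2420/11 + 80 − 24·11 + 2·11^2 = $278. That is the break-even price.
Between these two prices the firm operates at a loss; above $278 it earns a profit.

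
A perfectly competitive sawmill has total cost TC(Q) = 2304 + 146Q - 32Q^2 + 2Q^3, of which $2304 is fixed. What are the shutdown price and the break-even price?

Shutdown price = $18; break-even price = $242

Shutdown price = min AVC. AVC = 146 - 32Q + 2Q^2, with vertex at Q = 8 and minimum $18.
ATC = 2304/Q + 146 - 32Q + 2Q^2. Setting dATC/dQ = −2304/Q^2 − 32 + 4Q = 0 gives Q = 12 (since 4·12^3 − 32·12^2 = 2304).
min ATC = 2304/12 + 146 − 32·12 + 2·12^2 = $242. That is the break-even price.
For $18 ≤ P < $242 the firm produces at a loss; below $18 it shuts down.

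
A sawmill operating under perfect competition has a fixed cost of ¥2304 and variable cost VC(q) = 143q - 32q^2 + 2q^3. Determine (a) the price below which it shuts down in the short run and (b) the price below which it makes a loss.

Shutdown price = ¥15; break-even price = ¥239

Shutdown price = min AVC. AVC = 143 - 32q + 2q^2, with vertex at q = 8 and minimum ¥15.
ATC = 2304/q + 143 - 32q + 2q^2. Setting dATC/dq = −2304/q^2 − 32 + 4q = 0 gives q = 12 (since 4·12^3 − 32·12^2 = 2304).
min ATC = 2304/12 + 143 − 32·12 + 2·12^2 = ¥239. That is the break-even price.
For ¥15 ≤ P < ¥239 the firm produces at a loss; below ¥15 it shuts down.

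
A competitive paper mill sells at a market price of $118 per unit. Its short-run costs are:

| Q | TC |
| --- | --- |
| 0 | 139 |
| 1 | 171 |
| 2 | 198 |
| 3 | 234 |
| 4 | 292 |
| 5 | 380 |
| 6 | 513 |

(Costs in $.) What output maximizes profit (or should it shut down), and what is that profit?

Tabulate TR − TC: Q=0: -139; Q=1: -53; Q=2: 38; Q=3: 120; Q=4: 180; Q=5: 210; Q=6: 195.
Profit is maximized at Q = 5. AVC there is 241/5 = $48.20 ≤ P, so producing beats shutting down (which would give -$139).

Q = 5; profit = $210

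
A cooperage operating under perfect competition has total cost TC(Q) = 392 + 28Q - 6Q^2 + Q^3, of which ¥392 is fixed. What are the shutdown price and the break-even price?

Shutdown price = ¥19; break-even price = ¥91

Shutdown price = min AVC. AVC = 28 - 6Q + Q^2, with vertex at Q = 3 and minimum ¥19.
ATC = 392/Q + 28 - 6Q + Q^2. Setting dATC/dQ = −392/Q^2 − 6 + 2Q = 0 gives Q = 7 (since 2·7^3 − 6·7^2 = 392).
min ATC = 392/7 + 28 − 6·7 + 7^2 = ¥91. That is the break-even price.
For ¥19 ≤ P < ¥91 the firm produces at a loss; below ¥19 it shuts down.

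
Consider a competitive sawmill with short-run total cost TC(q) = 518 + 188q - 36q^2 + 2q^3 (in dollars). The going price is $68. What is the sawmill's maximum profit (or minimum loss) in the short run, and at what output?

AVC = 188 - 36q + 2q^2 has its minimum $26 at q = 9; price $68 clears that bar, so the firm operates.
With MC = 188 - 72q + 6q^2, P = MC on the upward-sloping part at q* = 10.
TR = 68·10 = 680. TC = 518 + 280 = 798. Profit = 680 − 798 = -$118.
That loss of $118 beats the $518 the firm would lose by shutting down; producing recovers $400 of fixed cost.

Profit = -$118 at q = 10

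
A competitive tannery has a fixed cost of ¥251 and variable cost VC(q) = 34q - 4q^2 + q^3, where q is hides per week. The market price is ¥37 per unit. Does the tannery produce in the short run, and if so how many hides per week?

Produce at q = 3

From TC, MC = TC'(q) = 34 - 8q + 3q^2 and AVC = VC/q = 34 - 4q + q^2.
The AVC parabola has its vertex at q = 4/2 = 2, where AVC = 34 - 4·2 + 2^2 = ¥30.
Because ¥37 ≥ ¥30, revenue can cover variable cost; the firm operates.
P = MC gives -3 - 8q + 3q^2 = 0, with roots -1/3 and 3. Take the larger (rising MC): q* = 3.
Check: AVC at q = 3 is ¥31 ≤ P, so revenue covers variable cost.
Profit = P·q − TC = 37·3 − 344 = -¥233, a loss, but smaller than the ¥251 fixed cost the firm would lose by shutting down.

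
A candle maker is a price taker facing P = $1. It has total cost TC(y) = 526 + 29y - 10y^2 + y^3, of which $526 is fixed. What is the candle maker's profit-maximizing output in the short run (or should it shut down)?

Shut down

Variable cost is VC = 29y - 10y^2 + y^3, so AVC = VC/y = 29 - 10y + y^2 and MC = dTC/dy = 29 - 20y + 3y^2.
AVC hits its minimum where MC = AVC, at y = 5, giving min AVC = 29 - 10·5 + 5^2 = $4.
With P < min AVC ($1 < $4), every unit sold adds to the loss.
The firm minimizes its loss by shutting down and losing only its fixed cost of $526.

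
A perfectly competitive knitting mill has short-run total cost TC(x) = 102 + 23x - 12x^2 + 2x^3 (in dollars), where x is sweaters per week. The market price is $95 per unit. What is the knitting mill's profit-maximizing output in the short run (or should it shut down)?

From TC, MC = TC'(x) = 23 - 24x + 6x^2 and AVC = VC/x = 23 - 12x + 2x^2.
The AVC parabola has its vertex at x = 12/4 = 3, where AVC = 23 - 12·3 + 2·3^2 = $5.
Since P = $95 ≥ min AVC = $5, price covers variable cost and the firm should produce.
P = MC gives -72 - 24x + 6x^2 = 0, with roots -2 and 6. Take the larger (rising MC): x* = 6.
Check: AVC at x = 6 is $23 ≤ P, so revenue covers variable cost.
Profit = P·x − TC = 95·6 − 240 = $330.

Produce at x = 6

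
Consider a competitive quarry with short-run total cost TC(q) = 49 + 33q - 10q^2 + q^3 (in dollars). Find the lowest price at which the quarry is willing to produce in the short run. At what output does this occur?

Short-run supply begins at min AVC. From VC = 33q - 10q^2 + q^3, AVC = 33 - 10q + q^2.
dAVC/dq = -10 + 2q = 0 gives q = 5. min AVC = 33 - 10·5 + 5^2 = 8.
So the shutdown price is $8.

$8 per unit, at q = 5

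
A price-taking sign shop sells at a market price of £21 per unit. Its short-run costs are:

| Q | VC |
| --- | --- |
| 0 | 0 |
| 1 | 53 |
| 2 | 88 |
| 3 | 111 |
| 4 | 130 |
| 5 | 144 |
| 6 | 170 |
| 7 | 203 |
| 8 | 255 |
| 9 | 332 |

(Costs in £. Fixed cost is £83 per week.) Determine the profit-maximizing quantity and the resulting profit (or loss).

Profit at each row (π = 21Q − TC): Q=0: -83; Q=1: -115; Q=2: -129; Q=3: -131; Q=4: -129; Q=5: -122; Q=6: -127; Q=7: -139; Q=8: -170; Q=9: -226.
Profit is highest at Q = 0. Equivalently, the lowest AVC in the table is 170/6 ≈ £28.33 at Q = 6, and P = £21 falls below it — price never covers variable cost, so the firm shuts down and loses only its fixed cost.

Q = 0 (shut down); profit = -£83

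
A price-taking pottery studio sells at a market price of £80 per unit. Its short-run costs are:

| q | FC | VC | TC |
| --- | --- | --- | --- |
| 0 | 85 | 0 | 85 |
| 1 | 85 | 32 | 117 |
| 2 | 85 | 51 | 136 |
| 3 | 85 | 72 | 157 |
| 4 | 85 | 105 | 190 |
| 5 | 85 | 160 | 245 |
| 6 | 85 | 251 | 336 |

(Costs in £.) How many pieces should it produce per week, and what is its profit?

Tabulate TR − TC: q=0: -85; q=1: -37; q=2: 24; q=3: 83; q=4: 130; q=5: 155; q=6: 144.
Profit is maximized at q = 5. AVC there is 160/5 = £32 ≤ P, so producing beats shutting down (which would give -£85).

q = 5; profit = £155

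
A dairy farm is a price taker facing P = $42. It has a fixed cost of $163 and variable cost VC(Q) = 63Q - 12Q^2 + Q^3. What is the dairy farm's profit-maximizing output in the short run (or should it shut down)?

Variable cost is VC = 63Q - 12Q^2 + Q^3, so AVC = VC/Q = 63 - 12Q + Q^2 and MC = dTC/dQ = 63 - 24Q + 3Q^2.
AVC hits its minimum where MC = AVC, at Q = 6, giving min AVC = 63 - 12·6 + 6^2 = $27.
P = $42 exceeds min AVC = $27, so the firm stays open.
Set P = MC: 42 = 63 - 24Q + 3Q^2 → 21 - 24Q + 3Q^2 = 0. The roots are Q = 1 and Q = 7; the profit-maximizing output is on the rising part of MC, so Q* = 7.
Check: AVC at Q = 7 is $28 ≤ P, so revenue covers variable cost.
Profit = P·Q − TC = 42·7 − 359 = -$65, a loss, but smaller than the $163 fixed cost the firm would lose by shutting down.

Produce at Q = 7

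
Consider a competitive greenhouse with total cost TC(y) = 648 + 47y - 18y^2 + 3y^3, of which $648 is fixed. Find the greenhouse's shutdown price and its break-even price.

Shutdown price = min AVC. AVC = 47 - 18y + 3y^2, with vertex at y = 3 and minimum $20.
ATC = 648/y + 47 - 18y + 3y^2. Setting dATC/dy = −648/y^2 − 18 + 6y = 0 gives y = 6 (since 6·6^3 − 18·6^2 = 648).
min ATC = 648/6 + 47 − 18·6 + 3·6^2 = $155. That is the break-even price.
Between these two prices the firm operates at a loss; above $155 it earns a profit.

Shutdown price = $20; break-even price = $155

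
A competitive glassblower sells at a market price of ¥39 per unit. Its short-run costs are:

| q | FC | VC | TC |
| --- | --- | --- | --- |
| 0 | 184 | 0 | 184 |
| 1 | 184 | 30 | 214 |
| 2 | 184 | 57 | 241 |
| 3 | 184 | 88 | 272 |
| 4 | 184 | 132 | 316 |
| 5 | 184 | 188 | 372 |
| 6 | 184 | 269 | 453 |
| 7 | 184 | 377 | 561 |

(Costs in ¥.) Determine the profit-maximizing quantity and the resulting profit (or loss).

q = 3; profit = -¥155

Tabulate TR − TC: q=0: -184; q=1: -175; q=2: -163; q=3: -155; q=4: -160; q=5: -177; q=6: -219; q=7: -288.
Profit is maximized at q = 3. AVC there is 88/3 = ¥29.33 ≤ P, so producing beats shutting down (which would give -¥184).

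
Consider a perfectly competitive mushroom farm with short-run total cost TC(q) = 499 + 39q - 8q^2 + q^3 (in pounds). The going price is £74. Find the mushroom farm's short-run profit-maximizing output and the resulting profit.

Profit = -£205 at q = 7

AVC = 39 - 8q + q^2; min AVC = £23 at q = 4. Since P = £74 ≥ min AVC, the firm produces.
With MC = 39 - 16q + 3q^2, P = MC on the upward-sloping part at q* = 7.
TR = 74·7 = 518. TC = 499 + 224 = 723. Profit = 518 − 723 = -£205.
By producing, the firm covers all variable cost plus £294 of fixed cost; shutting down would lose the full £499.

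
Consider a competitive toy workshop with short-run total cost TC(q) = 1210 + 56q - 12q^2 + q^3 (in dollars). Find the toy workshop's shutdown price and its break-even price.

Shutdown price = $20; break-even price = $155

Shutdown price = min AVC. AVC = 56 - 12q + q^2, with vertex at q = 6 and minimum $20.
ATC = 1210/q + 56 - 12q + q^2. Setting dATC/dq = −1210/q^2 − 12 + 2q = 0 gives q = 11 (since 2·11^3 − 12·11^2 = 1210).
min ATC = 1210/11 + 56 − 12·11 + 11^2 = $155. That is the break-even price.
Between these two prices the firm operates at a loss; above $155 it earns a profit.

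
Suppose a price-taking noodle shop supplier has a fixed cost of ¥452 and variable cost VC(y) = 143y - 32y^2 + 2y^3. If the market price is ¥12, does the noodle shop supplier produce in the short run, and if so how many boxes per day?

Variable cost is VC = 143y - 32y^2 + 2y^3, so AVC = VC/y = 143 - 32y + 2y^2 and MC = dTC/dy = 143 - 64y + 6y^2.
The AVC parabola has its vertex at y = 32/4 = 8, where AVC = 143 - 32·8 + 2·8^2 = ¥15.
Since P = ¥12 < min AVC = ¥15, price fails to cover variable cost at any output.
Best response: produce nothing and absorb the ¥452 fixed cost.

Shut down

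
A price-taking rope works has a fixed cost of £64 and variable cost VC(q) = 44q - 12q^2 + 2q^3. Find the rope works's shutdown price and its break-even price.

Shutdown price = min AVC. AVC = 44 - 12q + 2q^2, with vertex at q = 3 and minimum £26.
ATC = 64/q + 44 - 12q + 2q^2. Setting dATC/dq = −64/q^2 − 12 + 4q = 0 gives q = 4 (since 4·4^3 − 12·4^2 = 64).
min ATC = 64/4 + 44 − 12·4 + 2·4^2 = £44. That is the break-even price.
For £26 ≤ P < £44 the firm produces at a loss; below £26 it shuts down.

Shutdown price = £26; break-even price = £44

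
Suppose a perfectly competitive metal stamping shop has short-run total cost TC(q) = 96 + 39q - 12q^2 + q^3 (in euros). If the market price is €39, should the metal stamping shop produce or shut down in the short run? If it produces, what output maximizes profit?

From TC, MC = TC'(q) = 39 - 24q + 3q^2 and AVC = VC/q = 39 - 12q + q^2.
The AVC parabola has its vertex at q = 12/2 = 6, where AVC = 39 - 12·6 + 6^2 = €3.
P = €39 exceeds min AVC = €3, so the firm stays open.
Solving P = MC: -24q + 3q^2 = 0 ⇒ q = 0 or 8. On the upward-sloping branch, q* = 8.
Check: AVC at q = 8 is €7 ≤ P, so revenue covers variable cost.
Profit = P·q − TC = 39·8 − 152 = €160.

Produce at q = 8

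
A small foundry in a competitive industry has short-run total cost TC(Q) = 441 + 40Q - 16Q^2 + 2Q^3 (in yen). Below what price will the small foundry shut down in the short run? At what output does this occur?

The firm shuts down when price falls below the minimum of average variable cost. AVC = VC/Q = 40 - 16Q + 2Q^2.
At the minimum of AVC, MC = AVC. MC = 40 - 32Q + 6Q^2; setting MC = AVC gives 4Q^2 - 16Q = 0, so Q = 4. min AVC = 8.
So the shutdown price is ¥8.

¥8 per unit, at Q = 4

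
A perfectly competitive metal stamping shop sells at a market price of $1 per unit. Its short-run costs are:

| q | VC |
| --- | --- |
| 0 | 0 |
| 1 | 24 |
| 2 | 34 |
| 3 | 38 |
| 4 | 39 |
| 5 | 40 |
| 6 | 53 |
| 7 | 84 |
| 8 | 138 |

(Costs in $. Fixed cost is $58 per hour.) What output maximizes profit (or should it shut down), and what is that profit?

q = 0 (shut down); profit = -$58

Compute π = P·q − TC at each output: q=0: -58; q=1: -81; q=2: -90; q=3: -93; q=4: -93; q=5: -93; q=6: -105; q=7: -135; q=8: -188.
Profit is highest at q = 0. Equivalently, the lowest AVC in the table is 40/5 ≈ $8 at q = 5, and P = $1 falls below it — price never covers variable cost, so the firm shuts down and loses only its fixed cost.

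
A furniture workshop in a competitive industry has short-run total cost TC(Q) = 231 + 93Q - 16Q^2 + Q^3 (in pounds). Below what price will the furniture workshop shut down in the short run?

The firm shuts down when price falls below the minimum of average variable cost. AVC = VC/Q = 93 - 16Q + Q^2.
dAVC/dQ = -16 + 2Q = 0 gives Q = 8. min AVC = 93 - 16·8 + 8^2 = 29.
For P < £29 the firm produces nothing.

£29 per unit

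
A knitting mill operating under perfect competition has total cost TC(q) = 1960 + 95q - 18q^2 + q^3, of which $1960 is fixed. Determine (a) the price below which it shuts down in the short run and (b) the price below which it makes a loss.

AVC = 95 - 18q + q^2; minimized at q = 9, giving min AVC = $14. That is the shutdown price.
ATC = 1960/q + 95 - 18q + q^2. Setting dATC/dq = −1960/q^2 − 18 + 2q = 0 gives q = 14 (since 2·14^3 − 18·14^2 = 1960).
min ATC = 1960/14 + 95 − 18·14 + 14^2 = $179. That is the break-even price.
Between these two prices the firm operates at a loss; above $179 it earns a profit.

Shutdown price = $14; break-even price = $179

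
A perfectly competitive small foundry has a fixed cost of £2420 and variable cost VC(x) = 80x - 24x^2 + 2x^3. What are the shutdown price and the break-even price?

AVC = 80 - 24x + 2x^2; minimized at x = 6, giving min AVC = £8. That is the shutdown price.
ATC = 2420/x + 80 - 24x + 2x^2. Setting dATC/dx = −2420/x^2 − 24 + 4x = 0 gives x = 11 (since 4·11^3 − 24·11^2 = 2420).
min ATC = 2420/11 + 80 − 24·11 + 2·11^2 = £278. That is the break-even price.
Between these two prices the firm operates at a loss; above £278 it earns a profit.

Shutdown price = £8; break-even price = £278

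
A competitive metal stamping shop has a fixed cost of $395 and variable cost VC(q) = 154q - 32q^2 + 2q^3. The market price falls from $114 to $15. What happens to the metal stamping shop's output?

MC = 154 - 64q + 6q^2; the shutdown threshold is min AVC = $26 (at q = 8).
At P = $114 ≥ min AVC, set P = MC on the rising branch: q = 10.
At P = $15 < min AVC = $26, price no longer covers variable cost at any output, so the firm shuts down: q = 0.

Output falls from 10 to 0 (the firm shuts down)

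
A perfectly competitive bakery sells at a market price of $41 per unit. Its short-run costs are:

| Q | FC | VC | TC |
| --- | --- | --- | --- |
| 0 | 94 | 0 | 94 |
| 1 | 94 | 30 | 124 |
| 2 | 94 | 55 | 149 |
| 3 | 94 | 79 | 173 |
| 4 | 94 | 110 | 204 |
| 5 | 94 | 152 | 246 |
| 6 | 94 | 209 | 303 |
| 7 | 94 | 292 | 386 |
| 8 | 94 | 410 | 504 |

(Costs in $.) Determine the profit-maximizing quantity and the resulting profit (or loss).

Tabulate TR − TC: Q=0: -94; Q=1: -83; Q=2: -67; Q=3: -50; Q=4: -40; Q=5: -41; Q=6: -57; Q=7: -99; Q=8: -176.
Profit is maximized at Q = 4. AVC there is 110/4 = $27.50 ≤ P, so producing beats shutting down (which would give -$94).

Q = 4; profit = -$40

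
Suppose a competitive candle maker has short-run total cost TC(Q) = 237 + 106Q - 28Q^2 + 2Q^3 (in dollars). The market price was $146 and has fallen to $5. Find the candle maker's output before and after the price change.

Output falls from 10 to 0 (the firm shuts down)

MC = 106 - 56Q + 6Q^2; the shutdown threshold is min AVC = $8 (at Q = 7).
With P = $146 above the shutdown price, P = MC gives Q = 10.
At P = $5 < min AVC = $8, price no longer covers variable cost at any output, so the firm shuts down: Q = 0.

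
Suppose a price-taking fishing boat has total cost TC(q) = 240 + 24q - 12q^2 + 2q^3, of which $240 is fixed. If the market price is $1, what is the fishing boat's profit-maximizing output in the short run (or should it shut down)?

Strip out fixed cost: VC = 24q - 12q^2 + 2q^3. Then AVC = 24 - 12q + 2q^2 and MC = 24 - 24q + 6q^2.
The AVC parabola has its vertex at q = 12/4 = 3, where AVC = 24 - 12·3 + 2·3^2 = $6.
With P < min AVC ($1 < $6), every unit sold adds to the loss.
The firm minimizes its loss by shutting down and losing only its fixed cost of $240.

Shut down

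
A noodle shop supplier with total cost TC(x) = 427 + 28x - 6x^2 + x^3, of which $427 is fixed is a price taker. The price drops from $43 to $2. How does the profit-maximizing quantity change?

Output falls from 5 to 0 (the firm shuts down)

MC = 28 - 12x + 3x^2; the shutdown threshold is min AVC = $19 (at x = 3).
With P = $43 above the shutdown price, P = MC gives x = 5.
At P = $2 < min AVC = $19, price no longer covers variable cost at any output, so the firm shuts down: x = 0.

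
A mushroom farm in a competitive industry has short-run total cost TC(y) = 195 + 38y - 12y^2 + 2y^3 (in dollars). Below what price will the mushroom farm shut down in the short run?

The shutdown price is the minimum of AVC. VC = 38y - 12y^2 + 2y^3, so AVC = 38 - 12y + 2y^2.
dAVC/dy = -12 + 4y = 0 gives y = 3. min AVC = 38 - 12·3 + 2·3^2 = 20.
So the shutdown price is $20.

$20 per unit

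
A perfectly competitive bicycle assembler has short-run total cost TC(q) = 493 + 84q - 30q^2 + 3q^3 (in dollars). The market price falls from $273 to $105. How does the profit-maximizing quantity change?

MC = 84 - 60q + 9q^2; the shutdown threshold is min AVC = $9 (at q = 5).
With P = $273 above the shutdown price, P = MC gives q = 9.
At P = $105 ≥ min AVC, set P = MC: q = 7. The firm stays open but cuts output.

Output falls from 9 to 7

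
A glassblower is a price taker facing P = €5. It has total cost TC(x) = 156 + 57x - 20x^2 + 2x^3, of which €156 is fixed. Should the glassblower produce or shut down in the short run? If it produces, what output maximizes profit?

Shut down

Variable cost is VC = 57x - 20x^2 + 2x^3, so AVC = VC/x = 57 - 20x + 2x^2 and MC = dTC/dx = 57 - 40x + 6x^2.
AVC is minimized where dAVC/dx = -20 + 4x = 0, at x = 5; min AVC = 57 - 20·5 + 2·5^2 = €7.
P = €5 lies below min AVC = €7; no output level covers variable cost.
Best response: produce nothing and absorb the €156 fixed cost.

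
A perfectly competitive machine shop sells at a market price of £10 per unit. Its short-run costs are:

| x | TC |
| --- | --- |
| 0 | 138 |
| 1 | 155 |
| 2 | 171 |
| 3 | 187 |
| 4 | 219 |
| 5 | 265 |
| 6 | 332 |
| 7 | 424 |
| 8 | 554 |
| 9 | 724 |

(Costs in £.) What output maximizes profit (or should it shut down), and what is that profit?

x = 0 (shut down); profit = -£138

Profit at each row (π = 10x − TC): x=0: -138; x=1: -145; x=2: -151; x=3: -157; x=4: -179; x=5: -215; x=6: -272; x=7: -354; x=8: -474; x=9: -634.
Profit is highest at x = 0. Equivalently, the lowest AVC in the table is 49/3 ≈ £16.33 at x = 3, and P = £10 falls below it — price never covers variable cost, so the firm shuts down and loses only its fixed cost.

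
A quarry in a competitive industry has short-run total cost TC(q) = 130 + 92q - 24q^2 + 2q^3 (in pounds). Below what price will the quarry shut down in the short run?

Short-run supply begins at min AVC. From VC = 92q - 24q^2 + 2q^3, AVC = 92 - 24q + 2q^2.
At the minimum of AVC, MC = AVC. MC = 92 - 48q + 6q^2; setting MC = AVC gives 4q^2 - 24q = 0, so q = 6. min AVC = 20.
The firm shuts down for any P below £20.

£20 per unit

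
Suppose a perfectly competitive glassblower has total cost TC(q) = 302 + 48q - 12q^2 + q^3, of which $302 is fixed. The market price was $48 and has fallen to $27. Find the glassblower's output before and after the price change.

Output falls from 8 to 7

AVC = 48 - 12q + q^2, minimized at q = 6 where min AVC = $12. MC = 48 - 24q + 3q^2.
With P = $48 above the shutdown price, P = MC gives q = 8.
At P = $27 ≥ min AVC, set P = MC: q = 7. The firm stays open but cuts output.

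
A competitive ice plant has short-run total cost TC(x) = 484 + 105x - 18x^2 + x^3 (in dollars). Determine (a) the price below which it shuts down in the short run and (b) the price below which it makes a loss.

Shutdown price = $24; break-even price = $72

AVC = 105 - 18x + x^2; minimized at x = 9, giving min AVC = $24. That is the shutdown price.
ATC = 484/x + 105 - 18x + x^2. Setting dATC/dx = −484/x^2 − 18 + 2x = 0 gives x = 11 (since 2·11^3 − 18·11^2 = 484).
min ATC = 484/11 + 105 − 18·11 + 11^2 = $72. That is the break-even price.
For $24 ≤ P < $72 the firm produces at a loss; below $24 it shuts down.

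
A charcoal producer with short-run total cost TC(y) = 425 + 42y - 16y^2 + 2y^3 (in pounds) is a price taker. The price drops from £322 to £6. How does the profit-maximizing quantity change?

MC = 42 - 32y + 6y^2; the shutdown threshold is min AVC = £10 (at y = 4).
At P = £322 ≥ min AVC, set P = MC on the rising branch: y = 10.
At P = £6 < min AVC = £10, price no longer covers variable cost at any output, so the firm shuts down: y = 0.

Output falls from 10 to 0 (the firm shuts down)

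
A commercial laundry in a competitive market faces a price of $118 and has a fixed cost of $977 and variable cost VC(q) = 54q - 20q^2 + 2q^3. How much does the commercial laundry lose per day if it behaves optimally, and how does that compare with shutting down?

Profit = -$209 at q = 8

AVC = 54 - 20q + 2q^2 has its minimum $4 at q = 5; price $118 clears that bar, so the firm operates.
With MC = 54 - 40q + 6q^2, P = MC on the upward-sloping part at q* = 8.
TR = 118·8 = 944. TC = 977 + 176 = 1153. Profit = 944 − 1153 = -$209.
That loss of $209 beats the $977 the firm would lose by shutting down; producing recovers $768 of fixed cost.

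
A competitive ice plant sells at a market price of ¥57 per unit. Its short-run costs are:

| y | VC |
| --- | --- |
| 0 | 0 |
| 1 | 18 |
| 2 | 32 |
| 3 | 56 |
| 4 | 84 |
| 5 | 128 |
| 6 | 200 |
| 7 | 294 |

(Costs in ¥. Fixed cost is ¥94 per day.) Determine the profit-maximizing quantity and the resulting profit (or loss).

Tabulate TR − TC: y=0: -94; y=1: -55; y=2: -12; y=3: 21; y=4: 50; y=5: 63; y=6: 48; y=7: 11.
Profit is maximized at y = 5. AVC there is 128/5 = ¥25.60 ≤ P, so producing beats shutting down (which would give -¥94).

y = 5; profit = ¥63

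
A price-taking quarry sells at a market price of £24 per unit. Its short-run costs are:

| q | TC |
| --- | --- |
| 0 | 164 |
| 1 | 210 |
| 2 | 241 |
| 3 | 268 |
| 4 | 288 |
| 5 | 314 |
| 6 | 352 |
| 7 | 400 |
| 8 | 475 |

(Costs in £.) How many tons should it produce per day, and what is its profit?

Tabulate TR − TC: q=0: -164; q=1: -186; q=2: -193; q=3: -196; q=4: -192; q=5: -194; q=6: -208; q=7: -232; q=8: -283.
Profit is highest at q = 0. Equivalently, the lowest AVC in the table is 150/5 ≈ £30 at q = 5, and P = £24 falls below it — price never covers variable cost, so the firm shuts down and loses only its fixed cost.

q = 0 (shut down); profit = -£164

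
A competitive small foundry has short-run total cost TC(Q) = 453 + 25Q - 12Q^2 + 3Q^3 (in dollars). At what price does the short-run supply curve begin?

$13 per unit

Short-run supply begins at min AVC. From VC = 25Q - 12Q^2 + 3Q^3, AVC = 25 - 12Q + 3Q^2.
At the minimum of AVC, MC = AVC. MC = 25 - 24Q + 9Q^2; setting MC = AVC gives 6Q^2 - 12Q = 0, so Q = 2. min AVC = 13.
So the shutdown price is $13.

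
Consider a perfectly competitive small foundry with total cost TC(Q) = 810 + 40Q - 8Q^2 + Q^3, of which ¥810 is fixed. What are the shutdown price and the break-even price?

Shutdown price = ¥24; break-even price = ¥139

AVC = 40 - 8Q + Q^2; minimized at Q = 4, giving min AVC = ¥24. That is the shutdown price.
ATC = 810/Q + 40 - 8Q + Q^2. Setting dATC/dQ = −810/Q^2 − 8 + 2Q = 0 gives Q = 9 (since 2·9^3 − 8·9^2 = 810).
min ATC = 810/9 + 40 − 8·9 + 9^2 = ¥139. That is the break-even price.
For ¥24 ≤ P < ¥139 the firm produces at a loss; below ¥24 it shuts down.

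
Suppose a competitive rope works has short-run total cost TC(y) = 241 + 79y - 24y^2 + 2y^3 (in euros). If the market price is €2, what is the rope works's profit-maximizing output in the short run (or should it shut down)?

Shut down

Strip out fixed cost: VC = 79y - 24y^2 + 2y^3. Then AVC = 79 - 24y + 2y^2 and MC = 79 - 48y + 6y^2.
AVC hits its minimum where MC = AVC, at y = 6, giving min AVC = 79 - 24·6 + 2·6^2 = €7.
With P < min AVC (€2 < €7), every unit sold adds to the loss.
Best response: produce nothing and absorb the €241 fixed cost.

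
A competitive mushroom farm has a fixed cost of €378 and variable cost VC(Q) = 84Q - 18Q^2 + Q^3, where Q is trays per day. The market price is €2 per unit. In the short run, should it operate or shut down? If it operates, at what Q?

Shut down

From TC, MC = TC'(Q) = 84 - 36Q + 3Q^2 and AVC = VC/Q = 84 - 18Q + Q^2.
The AVC parabola has its vertex at Q = 18/2 = 9, where AVC = 84 - 18·9 + 9^2 = €3.
With P < min AVC (€2 < €3), every unit sold adds to the loss.
Best response: produce nothing and absorb the €378 fixed cost.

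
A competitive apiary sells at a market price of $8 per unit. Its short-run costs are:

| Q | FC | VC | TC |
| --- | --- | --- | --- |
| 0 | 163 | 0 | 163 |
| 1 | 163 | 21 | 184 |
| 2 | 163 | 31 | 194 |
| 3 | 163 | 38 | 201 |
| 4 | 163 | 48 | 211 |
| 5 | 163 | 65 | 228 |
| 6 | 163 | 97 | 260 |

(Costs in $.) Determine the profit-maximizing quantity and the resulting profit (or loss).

Profit at each row (π = 8Q − TC): Q=0: -163; Q=1: -176; Q=2: -178; Q=3: -177; Q=4: -179; Q=5: -188; Q=6: -212.
Profit is highest at Q = 0. Equivalently, the lowest AVC in the table is 48/4 ≈ $12 at Q = 4, and P = $8 falls below it — price never covers variable cost, so the firm shuts down and loses only its fixed cost.

Q = 0 (shut down); profit = -$163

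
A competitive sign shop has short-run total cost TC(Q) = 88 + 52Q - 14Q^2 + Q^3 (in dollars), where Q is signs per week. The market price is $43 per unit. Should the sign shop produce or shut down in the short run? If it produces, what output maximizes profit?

Produce at Q = 9

Strip out fixed cost: VC = 52Q - 14Q^2 + Q^3. Then AVC = 52 - 14Q + Q^2 and MC = 52 - 28Q + 3Q^2.
AVC hits its minimum where MC = AVC, at Q = 7, giving min AVC = 52 - 14·7 + 7^2 = $3.
P = $43 exceeds min AVC = $3, so the firm stays open.
Set P = MC: 43 = 52 - 28Q + 3Q^2 → 9 - 28Q + 3Q^2 = 0. The roots are Q = 1/3 and Q = 9; the profit-maximizing output is on the rising part of MC, so Q* = 9.
Check: AVC at Q = 9 is $7 ≤ P, so revenue covers variable cost.
Profit = P·Q − TC = 43·9 − 151 = $236.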